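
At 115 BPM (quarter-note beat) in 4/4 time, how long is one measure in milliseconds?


Let's work it out.
Quarter-note beat duration = 60000 / 115 ms
Beats per measure (4/4) = 4
One measure = 4 × 60000 / 115 = 240000 / 115 ms
= 2087.0 ms


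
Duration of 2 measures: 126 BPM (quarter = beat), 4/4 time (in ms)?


Step by step:
Quarter-note beat duration = 60000 / 126 ms
Beats per measure (4/4) = 4
One measure = 4 × 60000 / 126 = 240000 / 126 ms
2 measures = 2 × 240000 / 126 = 480000 / 126
= 3809.5 ms


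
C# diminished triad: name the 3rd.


Step by step:
Diminished triad = root + minor 3rd (3 semitones) + diminished 5th (6 semitones)
A triad on C# stacks thirds, so the chord tones use letter names C-E-G
Root: C#
Minor 3rd above C#: E
Diminished 5th above C#: G
The 3rd = E


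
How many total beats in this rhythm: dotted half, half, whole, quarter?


Solution.
Beat values:
  dotted half = 3 beats
  half = 2 beats
  whole = 4 beats
  quarter = 1 beat
Sum = 3 + 2 + 4 + 1
= 10 beats


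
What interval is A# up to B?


Letter names: A → B spans 2 letter names → a 2nd
Semitones: A# → B = 1 half-step
A 2nd of 1 semitone is a minor 2nd
= minor 2nd


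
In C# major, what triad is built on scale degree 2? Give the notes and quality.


C# major scale: C# D# E# F# G# A# B#
Diatonic triad on degree 2 stacks scale notes 2, 4, 6: D# F# A#
D#→F# = 3 semitones; D#→A# = 7 semitones → minor triad
= D# F# A# (minor)


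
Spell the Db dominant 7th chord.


Dominant 7th chord = root + major 3rd + perfect 5th + minor 7th
Seventh chords stack in thirds, so the letter names are D-F-A-C
Root: Db
Major 3rd above Db: F
Perfect 5th above Db: Ab
Minor 7th above Db: Cb
Chord = Db F Ab Cb


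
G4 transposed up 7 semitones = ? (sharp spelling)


G4: chromatic position 7 in octave 4 → absolute = 4×12 + 7 = 55
Transpose up 7: 55 + 7 = 62
62 = 5×12 + 2 → D in octave 5
Result = D5


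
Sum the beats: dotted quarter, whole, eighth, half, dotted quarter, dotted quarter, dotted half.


Step by step:
Beat values:
  dotted quarter = 1.5 beats
  whole = 4 beats
  eighth = 0.5 beats
  half = 2 beats
  dotted quarter = 1.5 beats
  dotted quarter = 1.5 beats
  dotted half = 3 beats
Sum = 1.5 + 4 + 0.5 + 2 + 1.5 + 1.5 + 3
= 14 beats


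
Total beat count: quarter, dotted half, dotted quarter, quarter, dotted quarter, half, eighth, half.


Step by step:
Beat values:
  quarter = 1 beat
  dotted half = 3 beats
  dotted quarter = 1.5 beats
  quarter = 1 beat
  dotted quarter = 1.5 beats
  half = 2 beats
  eighth = 0.5 beats
  half = 2 beats
Sum = 1 + 3 + 1.5 + 1 + 1.5 + 2 + 0.5 + 2
= 12.5 beats


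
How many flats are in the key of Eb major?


Reasoning:
Flat major keys: C(0), F(1), Bb(2), Eb(3), Ab(4), Db(5), Gb(6), Cb(7)
Eb major has 3 flats
Order of flats: Bb Eb Ab Db Gb Cb Fb → first 3: Bb, Eb, Ab
= 3 flats


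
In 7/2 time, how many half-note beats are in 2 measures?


Let's work it out.
Time signature 7/2: the bottom number 2 means the half note gets one count
The top number 7 means 7 half-note beats per measure
Total = 7 × 2 measures
= 14 half-note beats


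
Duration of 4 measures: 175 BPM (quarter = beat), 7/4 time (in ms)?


Quarter-note beat duration = 60000 / 175 ms
Beats per measure (7/4) = 7
One measure = 7 × 60000 / 175 = 420000 / 175 ms
4 measures = 4 × 420000 / 175 = 1680000 / 175
= 9600.0 ms


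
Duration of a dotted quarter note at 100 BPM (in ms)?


One quarter-note beat = 60000 / BPM = 60000 / 100 ms
Dotted quarter note = 3/2 × quarter note
Duration = 3/2 × 60000 / 100 = 90000 / 100
= 900.0 ms


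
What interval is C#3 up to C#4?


Working:
Letter names: C → C spans 8 letter names → an octave
Semitones: C#3 → C#4 = 12 half-steps
An octave of 12 semitones is a perfect octave
= perfect octave


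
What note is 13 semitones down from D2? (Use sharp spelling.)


Step by step:
D2: chromatic position 2 in octave 2 → absolute = 2×12 + 2 = 26
Transpose down 13: 26 - 13 = 13
13 = 1×12 + 1 → C# in octave 1
Result = C#1


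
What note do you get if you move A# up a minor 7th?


minor 7th: 7 letter names, 10 semitones
Letter: A + 6 → G
Pitch: A# + 10 semitones, spelled as a G → G#
= G#


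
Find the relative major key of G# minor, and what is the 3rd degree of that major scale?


The relative major shares the key signature and is a minor 3rd above the minor tonic
A minor 3rd above G# is B
→ relative major of G# minor is B major
B major scale: B C# D# E F# G# A#
= B major; 3rd degree = D#


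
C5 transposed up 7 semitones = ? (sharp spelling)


Working:
C5: chromatic position 0 in octave 5 → absolute = 5×12 + 0 = 60
Transpose up 7: 60 + 7 = 67
67 = 5×12 + 7 → G in octave 5
Result = G5


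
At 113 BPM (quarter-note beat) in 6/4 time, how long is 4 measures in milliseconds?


Quarter-note beat duration = 60000 / 113 ms
Beats per measure (6/4) = 6
One measure = 6 × 60000 / 113 = 360000 / 113 ms
4 measures = 4 × 360000 / 113 = 1440000 / 113
= 12743.4 ms


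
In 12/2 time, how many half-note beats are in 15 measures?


Working:
Time signature 12/2: the bottom number 2 means the half note gets one count
The top number 12 means 12 half-note beats per measure
Total = 12 × 15 measures
= 180 half-note beats


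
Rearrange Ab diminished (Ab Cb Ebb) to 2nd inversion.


Root position: Ab Cb Ebb
2nd inversion: move root and 3rd up an octave
Bass note: Ebb
Notes (bottom to top) = Ebb Ab Cb


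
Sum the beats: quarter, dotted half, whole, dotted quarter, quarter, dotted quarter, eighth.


Step by step:
Beat values:
  quarter = 1 beat
  dotted half = 3 beats
  whole = 4 beats
  dotted quarter = 1.5 beats
  quarter = 1 beat
  dotted quarter = 1.5 beats
  eighth = 0.5 beats
Sum = 1 + 3 + 4 + 1.5 + 1 + 1.5 + 0.5
= 12.5 beats


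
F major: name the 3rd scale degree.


Major scale pattern: W-W-H-W-W-W-H (2-2-1-2-2-2-1 semitones)
Starting from F:
  F + 2 semitones → G
  G + 2 semitones → A
  A + 1 semitone → Bb
  Bb + 2 semitones → C
  C + 2 semitones → D
  D + 2 semitones → E
  E + 1 semitone → F
Scale: F G A Bb C D E
Degree 3 = A


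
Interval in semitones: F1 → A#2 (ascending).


Reasoning:
Absolute semitone position = octave×12 + chromatic position
F1: 1×12 + 5 = 17
A#2: 2×12 + 10 = 34
Difference = 34 - 17 = 17
= 17 semitones


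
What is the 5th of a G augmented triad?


Step by step:
Augmented triad = root + major 3rd (4 semitones) + augmented 5th (8 semitones)
A triad on G stacks thirds, so the chord tones use letter names G-B-D
Root: G
Major 3rd above G: B
Augmented 5th above G: D#
The 5th = D#


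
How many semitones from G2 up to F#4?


Absolute semitone position = octave×12 + chromatic position
G2: 2×12 + 7 = 31
F#4: 4×12 + 6 = 54
Difference = 54 - 31 = 23
= 23 semitones


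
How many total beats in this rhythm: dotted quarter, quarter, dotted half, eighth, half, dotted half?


Let's work it out.
Beat values:
  dotted quarter = 1.5 beats
  quarter = 1 beat
  dotted half = 3 beats
  eighth = 0.5 beats
  half = 2 beats
  dotted half = 3 beats
Sum = 1.5 + 1 + 3 + 0.5 + 2 + 3
= 11 beats


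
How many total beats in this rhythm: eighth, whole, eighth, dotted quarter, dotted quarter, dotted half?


Working:
Beat values:
  eighth = 0.5 beats
  whole = 4 beats
  eighth = 0.5 beats
  dotted quarter = 1.5 beats
  dotted quarter = 1.5 beats
  dotted half = 3 beats
Sum = 0.5 + 4 + 0.5 + 1.5 + 1.5 + 3
= 11 beats


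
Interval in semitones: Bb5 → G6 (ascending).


Absolute semitone position = octave×12 + chromatic position
Bb5: 5×12 + 10 = 70
G6: 6×12 + 7 = 79
Difference = 79 - 70 = 9
= 9 semitones


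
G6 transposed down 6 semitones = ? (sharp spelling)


Reasoning:
G6: chromatic position 7 in octave 6 → absolute = 6×12 + 7 = 79
Transpose down 6: 79 - 6 = 73
73 = 6×12 + 1 → C# in octave 6
Result = C#6


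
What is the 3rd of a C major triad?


Let's work it out.
Major triad = root + major 3rd (4 semitones) + perfect 5th (7 semitones)
A triad on C stacks thirds, so the chord tones use letter names C-E-G
Root: C
Major 3rd above C: E
Perfect 5th above C: G
The 3rd = E


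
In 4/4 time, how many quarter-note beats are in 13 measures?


Time signature 4/4: the bottom number 4 means the quarter note gets one count
The top number 4 means 4 quarter-note beats per measure
Total = 4 × 13 measures
= 52 quarter-note beats


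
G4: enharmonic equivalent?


Enharmonic notes sound the same pitch but are spelled with different letter names
G and Abb name the same pitch class
= Abb4


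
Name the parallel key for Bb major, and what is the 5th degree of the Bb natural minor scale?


Let's work it out.
Parallel keys share the same tonic but differ in mode
Bb major → parallel is Bb minor
Bb natural minor scale: Bb C Db Eb F Gb Ab
= Bb minor; 5th degree = F


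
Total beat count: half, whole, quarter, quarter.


Beat values:
  half = 2 beats
  whole = 4 beats
  quarter = 1 beat
  quarter = 1 beat
Sum = 2 + 4 + 1 + 1
= 8 beats


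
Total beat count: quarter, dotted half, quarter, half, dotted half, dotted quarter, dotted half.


Working:
Beat values:
  quarter = 1 beat
  dotted half = 3 beats
  quarter = 1 beat
  half = 2 beats
  dotted half = 3 beats
  dotted quarter = 1.5 beats
  dotted half = 3 beats
Sum = 1 + 3 + 1 + 2 + 3 + 1.5 + 3
= 14.5 beats


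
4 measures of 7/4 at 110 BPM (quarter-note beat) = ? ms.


Solution.
Quarter-note beat duration = 60000 / 110 ms
Beats per measure (7/4) = 7
One measure = 7 × 60000 / 110 = 420000 / 110 ms
4 measures = 4 × 420000 / 110 = 1680000 / 110
= 15272.7 ms


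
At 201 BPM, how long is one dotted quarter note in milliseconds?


Solution.
One quarter-note beat = 60000 / BPM = 60000 / 201 ms
Dotted quarter note = 3/2 × quarter note
Duration = 3/2 × 60000 / 201 = 90000 / 201
= 447.8 ms


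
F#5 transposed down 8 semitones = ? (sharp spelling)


Reasoning:
F#5: chromatic position 6 in octave 5 → absolute = 5×12 + 6 = 66
Transpose down 8: 66 - 8 = 58
58 = 4×12 + 10 → A# in octave 4
Result = A#4


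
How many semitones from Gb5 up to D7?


Working:
Absolute semitone position = octave×12 + chromatic position
Gb5: 5×12 + 6 = 66
D7: 7×12 + 2 = 86
Difference = 86 - 66 = 20
= 20 semitones


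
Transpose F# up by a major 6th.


Let's work it out.
major 6th: 6 letter names, 9 semitones
Letter: F + 5 → D
Pitch: F# + 9 semitones, spelled as a D → D#
= D#


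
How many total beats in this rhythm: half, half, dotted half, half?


Beat values:
  half = 2 beats
  half = 2 beats
  dotted half = 3 beats
  half = 2 beats
Sum = 2 + 2 + 3 + 2
= 9 beats


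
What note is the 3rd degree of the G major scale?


Reasoning:
Major scale pattern: W-W-H-W-W-W-H (2-2-1-2-2-2-1 semitones)
Starting from G:
  G + 2 semitones → A
  A + 2 semitones → B
  B + 1 semitone → C
  C + 2 semitones → D
  D + 2 semitones → E
  E + 2 semitones → F#
  F# + 1 semitone → G
Scale: G A B C D E F#
Degree 3 = B


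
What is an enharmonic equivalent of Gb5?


Let's work it out.
Enharmonic notes sound the same pitch but are spelled with different letter names
Gb and F# name the same pitch class
= F#5


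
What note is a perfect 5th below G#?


Solution.
A 5th spans 5 letter names, so from G we land on C
A perfect 5th = 7 semitones below G#
Spell C at that pitch: C#
= C#


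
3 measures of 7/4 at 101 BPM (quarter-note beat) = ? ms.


Quarter-note beat duration = 60000 / 101 ms
Beats per measure (7/4) = 7
One measure = 7 × 60000 / 101 = 420000 / 101 ms
3 measures = 3 × 420000 / 101 = 1260000 / 101
= 12475.2 ms


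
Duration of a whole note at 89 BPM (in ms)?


Working:
One quarter-note beat = 60000 / BPM = 60000 / 89 ms
Whole note = 4 × quarter note
Duration = 4 × 60000 / 89 = 240000 / 89
= 2696.6 ms


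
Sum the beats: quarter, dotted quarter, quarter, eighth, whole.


Beat values:
  quarter = 1 beat
  dotted quarter = 1.5 beats
  quarter = 1 beat
  eighth = 0.5 beats
  whole = 4 beats
Sum = 1 + 1.5 + 1 + 0.5 + 4
= 8 beats


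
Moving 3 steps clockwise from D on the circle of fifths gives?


Step by step:
Each clockwise step on the circle of fifths moves up a perfect 5th
From D: D → A → E → B
= B


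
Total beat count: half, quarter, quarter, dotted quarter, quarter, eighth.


Working:
Beat values:
  half = 2 beats
  quarter = 1 beat
  quarter = 1 beat
  dotted quarter = 1.5 beats
  quarter = 1 beat
  eighth = 0.5 beats
Sum = 2 + 1 + 1 + 1.5 + 1 + 0.5
= 7 beats


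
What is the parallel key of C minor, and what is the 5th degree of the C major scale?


Working:
Parallel keys share the same tonic but differ in mode
C minor → parallel is C major
C major scale: C D E F G A B
= C major; 5th degree = G


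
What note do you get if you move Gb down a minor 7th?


Step by step:
minor 7th: 7 letter names, 10 semitones
Letter: G - 6 → A
Pitch: Gb - 10 semitones, spelled as an A → Ab
= Ab


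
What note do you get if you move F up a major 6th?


Working:
major 6th: 6 letter names, 9 semitones
Letter: F + 5 → D
Pitch: F + 9 semitones, spelled as a D → D
= D


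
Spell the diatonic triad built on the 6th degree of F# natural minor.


Solution.
F# natural minor scale: F# G# A B C# D E
Diatonic triad on degree 6 stacks scale notes 6, 1, 3: D F# A
D→F# = 4 semitones; D→A = 7 semitones → major triad
= D F# A (major)


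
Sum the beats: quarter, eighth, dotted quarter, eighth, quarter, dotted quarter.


Reasoning:
Beat values:
  quarter = 1 beat
  eighth = 0.5 beats
  dotted quarter = 1.5 beats
  eighth = 0.5 beats
  quarter = 1 beat
  dotted quarter = 1.5 beats
Sum = 1 + 0.5 + 1.5 + 0.5 + 1 + 1.5
= 6 beats


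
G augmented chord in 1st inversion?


Working:
Root position: G B D#
1st inversion: move root up an octave
Bass note: B
Notes (bottom to top) = B D# G


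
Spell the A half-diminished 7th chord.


Reasoning:
Half-diminished 7th chord = root + minor 3rd + diminished 5th + minor 7th
Seventh chords stack in thirds, so the letter names are A-C-E-G
Root: A
Minor 3rd above A: C
Diminished 5th above A: Eb
Minor 7th above A: G
Chord = A C Eb G


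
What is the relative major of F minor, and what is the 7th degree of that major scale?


Let's work it out.
The relative major shares the key signature and is a minor 3rd above the minor tonic
A minor 3rd above F is Ab
→ relative major of F minor is Ab major
Ab major scale: Ab Bb C Db Eb F G
= Ab major; 7th degree = G


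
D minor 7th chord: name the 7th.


Minor 7th chord = root + minor 3rd + perfect 5th + minor 7th
Seventh chords stack in thirds, so the letter names are D-F-A-C
Root: D
Minor 3rd above D: F
Perfect 5th above D: A
Minor 7th above D: C
The 7th = C


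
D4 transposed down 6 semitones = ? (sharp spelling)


Reasoning:
D4: chromatic position 2 in octave 4 → absolute = 4×12 + 2 = 50
Transpose down 6: 50 - 6 = 44
44 = 3×12 + 8 → G# in octave 3
Result = G#3


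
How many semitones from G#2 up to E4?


Reasoning:
Absolute semitone position = octave×12 + chromatic position
G#2: 2×12 + 8 = 32
E4: 4×12 + 4 = 52
Difference = 52 - 32 = 20
= 20 semitones


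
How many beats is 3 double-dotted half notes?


Reasoning:
Base half note = 2 beats
Dot 1 adds half the previous value: +1
Dot 2 adds half the previous value: +1/2
One double-dotted half = 2 + 1 + 1/2 = 7/2
3 of them = 3 × 7/2 = 21/2
= 21/2 beats


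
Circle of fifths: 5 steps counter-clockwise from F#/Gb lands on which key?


Working:
Each counter-clockwise step moves down a perfect 5th (= up a perfect 4th)
From F#/Gb: F#/Gb → B → E → A → D → G
= G


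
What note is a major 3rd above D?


A 3rd spans 3 letter names, so from D we land on F
A major 3rd = 4 semitones above D
Spell F at that pitch: F#
= F#


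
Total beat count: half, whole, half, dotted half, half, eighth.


Beat values:
  half = 2 beats
  whole = 4 beats
  half = 2 beats
  dotted half = 3 beats
  half = 2 beats
  eighth = 0.5 beats
Sum = 2 + 4 + 2 + 3 + 2 + 0.5
= 13.5 beats


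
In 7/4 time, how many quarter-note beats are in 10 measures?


Time signature 7/4: the bottom number 4 means the quarter note gets one count
The top number 7 means 7 quarter-note beats per measure
Total = 7 × 10 measures
= 70 quarter-note beats


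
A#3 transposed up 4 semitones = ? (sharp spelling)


Working:
A#3: chromatic position 10 in octave 3 → absolute = 3×12 + 10 = 46
Transpose up 4: 46 + 4 = 50
50 = 4×12 + 2 → D in octave 4
Result = D4


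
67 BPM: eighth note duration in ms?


Working:
One quarter-note beat = 60000 / BPM = 60000 / 67 ms
Eighth note = 1/2 × quarter note
Duration = 1/2 × 60000 / 67 = 30000 / 67
= 447.8 ms


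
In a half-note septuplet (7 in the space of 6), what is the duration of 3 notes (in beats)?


Let's work it out.
Septuplet: 7 notes occupy the space of 6 half notes
Space = 6 × 2 = 12 beats
Each septuplet note = 12 / 7 = 12/7 beats
3 notes = 3 × 12/7 = 36/7
= 36/7 beats


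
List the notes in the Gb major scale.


Working:
Major scale pattern: W-W-H-W-W-W-H (2-2-1-2-2-2-1 semitones)
Starting from Gb:
  Gb + 2 semitones → Ab
  Ab + 2 semitones → Bb
  Bb + 1 semitone → Cb
  Cb + 2 semitones → Db
  Db + 2 semitones → Eb
  Eb + 2 semitones → F
  F + 1 semitone → Gb
Scale = Gb Ab Bb Cb Db Eb F


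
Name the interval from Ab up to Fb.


Working:
Letter names: A → F spans 6 letter names → a 6th
Semitones: Ab → Fb = 8 half-steps
A 6th of 8 semitones is a minor 6th
= minor 6th


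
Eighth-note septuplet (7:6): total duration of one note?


Step by step:
Septuplet: 7 notes occupy the space of 6 eighth notes
Space = 6 × 1/2 = 3 beats
Each septuplet note = 3 / 7 = 3/7 beats
= 3/7 beats


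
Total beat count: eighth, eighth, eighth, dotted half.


Reasoning:
Beat values:
  eighth = 0.5 beats
  eighth = 0.5 beats
  eighth = 0.5 beats
  dotted half = 3 beats
Sum = 0.5 + 0.5 + 0.5 + 3
= 4.5 beats


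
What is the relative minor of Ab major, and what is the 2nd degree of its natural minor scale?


Working:
The relative minor shares the major's key signature and starts on its 6th degree
6th degree = a major 6th above the tonic; a major 6th above Ab is F
→ relative minor of Ab major is F minor
F natural minor scale: F G Ab Bb C Db Eb
= F minor; 2nd degree = G


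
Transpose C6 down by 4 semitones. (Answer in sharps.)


C6: chromatic position 0 in octave 6 → absolute = 6×12 + 0 = 72
Transpose down 4: 72 - 4 = 68
68 = 5×12 + 8 → G# in octave 5
Result = G#5


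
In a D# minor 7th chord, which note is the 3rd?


Reasoning:
Minor 7th chord = root + minor 3rd + perfect 5th + minor 7th
Seventh chords stack in thirds, so the letter names are D-F-A-C
Root: D#
Minor 3rd above D#: F#
Perfect 5th above D#: A#
Minor 7th above D#: C#
The 3rd = F#


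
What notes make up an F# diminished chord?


Solution.
Diminished triad = root + minor 3rd (3 semitones) + diminished 5th (6 semitones)
A triad on F# stacks thirds, so the chord tones use letter names F-A-C
Root: F#
Minor 3rd above F#: A
Diminished 5th above F#: C
Chord = F# A C


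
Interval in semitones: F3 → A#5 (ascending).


Let's work it out.
Absolute semitone position = octave×12 + chromatic position
F3: 3×12 + 5 = 41
A#5: 5×12 + 10 = 70
Difference = 70 - 41 = 29
= 29 semitones


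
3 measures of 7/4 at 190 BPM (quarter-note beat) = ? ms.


Let's work it out.
Quarter-note beat duration = 60000 / 190 ms
Beats per measure (7/4) = 7
One measure = 7 × 60000 / 190 = 420000 / 190 ms
3 measures = 3 × 420000 / 190 = 1260000 / 190
= 6631.6 ms


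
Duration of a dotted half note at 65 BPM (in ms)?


Solution.
One quarter-note beat = 60000 / BPM = 60000 / 65 ms
Dotted half note = 3 × quarter note
Duration = 3 × 60000 / 65 = 180000 / 65
= 2769.2 ms


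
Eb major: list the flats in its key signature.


Solution.
Flat major keys: C(0), F(1), Bb(2), Eb(3), Ab(4), Db(5), Gb(6), Cb(7)
Eb major has 3 flats
Order of flats: Bb Eb Ab Db Gb Cb Fb → first 3: Bb, Eb, Ab
= Bb, Eb, Ab


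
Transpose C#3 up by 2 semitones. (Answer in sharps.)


C#3: chromatic position 1 in octave 3 → absolute = 3×12 + 1 = 37
Transpose up 2: 37 + 2 = 39
39 = 3×12 + 3 → D# in octave 3
Result = D#3


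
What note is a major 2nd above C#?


Working:
A 2nd spans 2 letter names, so from C we land on D
A major 2nd = 2 semitones above C#
Spell D at that pitch: D#
= D#


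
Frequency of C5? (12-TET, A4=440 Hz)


Let's work it out.
f = 440 × 2^(n/12) where n = semitones from A4
C5: 3 semitones from A4
f = 440 × 2^(3/12)
f = 523.25 Hz


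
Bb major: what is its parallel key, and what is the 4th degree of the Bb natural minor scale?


Parallel keys share the same tonic but differ in mode
Bb major → parallel is Bb minor
Bb natural minor scale: Bb C Db Eb F Gb Ab
= Bb minor; 4th degree = Eb


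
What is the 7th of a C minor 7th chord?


Step by step:
Minor 7th chord = root + minor 3rd + perfect 5th + minor 7th
Seventh chords stack in thirds, so the letter names are C-E-G-B
Root: C
Minor 3rd above C: Eb
Perfect 5th above C: G
Minor 7th above C: Bb
The 7th = Bb


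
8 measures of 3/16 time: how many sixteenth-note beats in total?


Time signature 3/16: the bottom number 16 means the sixteenth note gets one count
The top number 3 means 3 sixteenth-note beats per measure
Total = 3 × 8 measures
= 24 sixteenth-note beats


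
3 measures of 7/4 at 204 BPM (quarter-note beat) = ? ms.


Step by step:
Quarter-note beat duration = 60000 / 204 ms
Beats per measure (7/4) = 7
One measure = 7 × 60000 / 204 = 420000 / 204 ms
3 measures = 3 × 420000 / 204 = 1260000 / 204
= 6176.5 ms


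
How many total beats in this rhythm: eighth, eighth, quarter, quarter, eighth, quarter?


Beat values:
  eighth = 0.5 beats
  eighth = 0.5 beats
  quarter = 1 beat
  quarter = 1 beat
  eighth = 0.5 beats
  quarter = 1 beat
Sum = 0.5 + 0.5 + 1 + 1 + 0.5 + 1
= 4.5 beats


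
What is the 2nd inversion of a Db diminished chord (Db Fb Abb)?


Let's work it out.
Root position: Db Fb Abb
2nd inversion: move root and 3rd up an octave
Bass note: Abb
Notes (bottom to top) = Abb Db Fb


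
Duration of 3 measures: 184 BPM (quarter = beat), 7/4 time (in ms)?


Let's work it out.
Quarter-note beat duration = 60000 / 184 ms
Beats per measure (7/4) = 7
One measure = 7 × 60000 / 184 = 420000 / 184 ms
3 measures = 3 × 420000 / 184 = 1260000 / 184
= 6847.8 ms


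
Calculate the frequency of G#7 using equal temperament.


Working:
f = 440 × 2^(n/12) where n = semitones from A4
G#7: 35 semitones from A4
f = 440 × 2^(35/12)
f = 3322.44 Hz


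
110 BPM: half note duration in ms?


Solution.
One quarter-note beat = 60000 / BPM = 60000 / 110 ms
Half note = 2 × quarter note
Duration = 2 × 60000 / 110 = 120000 / 110
= 1090.9 ms


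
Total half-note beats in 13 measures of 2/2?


Time signature 2/2: the bottom number 2 means the half note gets one count
The top number 2 means 2 half-note beats per measure
Total = 2 × 13 measures
= 26 half-note beats


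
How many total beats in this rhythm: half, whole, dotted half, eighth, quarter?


Step by step:
Beat values:
  half = 2 beats
  whole = 4 beats
  dotted half = 3 beats
  eighth = 0.5 beats
  quarter = 1 beat
Sum = 2 + 4 + 3 + 0.5 + 1
= 10.5 beats


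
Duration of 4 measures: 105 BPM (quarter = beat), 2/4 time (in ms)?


Step by step:
Quarter-note beat duration = 60000 / 105 ms
Beats per measure (2/4) = 2
One measure = 2 × 60000 / 105 = 120000 / 105 ms
4 measures = 4 × 120000 / 105 = 480000 / 105
= 4571.4 ms


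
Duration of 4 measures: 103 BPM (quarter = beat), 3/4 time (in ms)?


Reasoning:
Quarter-note beat duration = 60000 / 103 ms
Beats per measure (3/4) = 3
One measure = 3 × 60000 / 103 = 180000 / 103 ms
4 measures = 4 × 180000 / 103 = 720000 / 103
= 6990.3 ms


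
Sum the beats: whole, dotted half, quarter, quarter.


Let's work it out.
Beat values:
  whole = 4 beats
  dotted half = 3 beats
  quarter = 1 beat
  quarter = 1 beat
Sum = 4 + 3 + 1 + 1
= 9 beats


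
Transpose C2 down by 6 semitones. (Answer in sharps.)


Step by step:
C2: chromatic position 0 in octave 2 → absolute = 2×12 + 0 = 24
Transpose down 6: 24 - 6 = 18
18 = 1×12 + 6 → F# in octave 1
Result = F#1


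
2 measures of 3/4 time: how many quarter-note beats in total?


Time signature 3/4: the bottom number 4 means the quarter note gets one count
The top number 3 means 3 quarter-note beats per measure
Total = 3 × 2 measures
= 6 quarter-note beats


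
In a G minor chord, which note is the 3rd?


Solution.
Minor triad = root + minor 3rd (3 semitones) + perfect 5th (7 semitones)
A triad on G stacks thirds, so the chord tones use letter names G-B-D
Root: G
Minor 3rd above G: Bb
Perfect 5th above G: D
The 3rd = Bb


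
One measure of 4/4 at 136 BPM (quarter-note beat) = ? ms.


Step by step:
Quarter-note beat duration = 60000 / 136 ms
Beats per measure (4/4) = 4
One measure = 4 × 60000 / 136 = 240000 / 136 ms
= 1764.7 ms


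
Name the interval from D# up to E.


Reasoning:
Letter names: D → E spans 2 letter names → a 2nd
Semitones: D# → E = 1 half-step
A 2nd of 1 semitone is a minor 2nd
= minor 2nd


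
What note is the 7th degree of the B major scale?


Working:
Major scale pattern: W-W-H-W-W-W-H (2-2-1-2-2-2-1 semitones)
Starting from B:
  B + 2 semitones → C#
  C# + 2 semitones → D#
  D# + 1 semitone → E
  E + 2 semitones → F#
  F# + 2 semitones → G#
  G# + 2 semitones → A#
  A# + 1 semitone → B
Scale: B C# D# E F# G# A#
Degree 7 = A#


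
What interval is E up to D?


Reasoning:
Letter names: E → D spans 7 letter names → a 7th
Semitones: E → D = 10 half-steps
A 7th of 10 semitones is a minor 7th
= minor 7th


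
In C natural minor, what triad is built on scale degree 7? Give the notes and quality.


Solution.
C natural minor scale: C D Eb F G Ab Bb
Diatonic triad on degree 7 stacks scale notes 7, 2, 4: Bb D F
Bb→D = 4 semitones; Bb→F = 7 semitones → major triad
= Bb D F (major)


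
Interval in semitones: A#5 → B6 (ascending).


Solution.
Absolute semitone position = octave×12 + chromatic position
A#5: 5×12 + 10 = 70
B6: 6×12 + 11 = 83
Difference = 83 - 70 = 13
= 13 semitones


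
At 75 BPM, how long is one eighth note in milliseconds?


One quarter-note beat = 60000 / BPM = 60000 / 75 ms
Eighth note = 1/2 × quarter note
Duration = 1/2 × 60000 / 75 = 30000 / 75
= 400.0 ms


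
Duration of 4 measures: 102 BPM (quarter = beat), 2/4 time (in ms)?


Let's work it out.
Quarter-note beat duration = 60000 / 102 ms
Beats per measure (2/4) = 2
One measure = 2 × 60000 / 102 = 120000 / 102 ms
4 measures = 4 × 120000 / 102 = 480000 / 102
= 4705.9 ms


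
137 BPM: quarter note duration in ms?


Reasoning:
One quarter-note beat = 60000 / BPM = 60000 / 137 ms
Duration = 60000 / 137
= 438.0 ms


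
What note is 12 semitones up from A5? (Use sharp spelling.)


Let's work it out.
A5: chromatic position 9 in octave 5 → absolute = 5×12 + 9 = 69
Transpose up 12: 69 + 12 = 81
81 = 6×12 + 9 → A in octave 6
Result = A6


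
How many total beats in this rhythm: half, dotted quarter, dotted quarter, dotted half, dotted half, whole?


Reasoning:
Beat values:
  half = 2 beats
  dotted quarter = 1.5 beats
  dotted quarter = 1.5 beats
  dotted half = 3 beats
  dotted half = 3 beats
  whole = 4 beats
Sum = 2 + 1.5 + 1.5 + 3 + 3 + 4
= 15 beats


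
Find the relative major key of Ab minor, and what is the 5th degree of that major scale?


The relative major shares the key signature and is a minor 3rd above the minor tonic
A minor 3rd above Ab is Cb
→ relative major of Ab minor is Cb major
Cb major scale: Cb Db Eb Fb Gb Ab Bb
= Cb major; 5th degree = Gb


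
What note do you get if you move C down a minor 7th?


Reasoning:
minor 7th: 7 letter names, 10 semitones
Letter: C - 6 → D
Pitch: C - 10 semitones, spelled as a D → D
= D


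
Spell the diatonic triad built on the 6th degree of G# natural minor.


Step by step:
G# natural minor scale: G# A# B C# D# E F#
Diatonic triad on degree 6 stacks scale notes 6, 1, 3: E G# B
E→G# = 4 semitones; E→B = 7 semitones → major triad
= E G# B (major)


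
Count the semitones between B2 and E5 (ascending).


Working:
Absolute semitone position = octave×12 + chromatic position
B2: 2×12 + 11 = 35
E5: 5×12 + 4 = 64
Difference = 64 - 35 = 29
= 29 semitones


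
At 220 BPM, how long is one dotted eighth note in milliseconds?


Working:
One quarter-note beat = 60000 / BPM = 60000 / 220 ms
Dotted eighth note = 3/4 × quarter note
Duration = 3/4 × 60000 / 220 = 45000 / 220
= 204.5 ms


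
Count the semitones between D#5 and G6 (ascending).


Absolute semitone position = octave×12 + chromatic position
D#5: 5×12 + 3 = 63
G6: 6×12 + 7 = 79
Difference = 79 - 63 = 16
= 16 semitones


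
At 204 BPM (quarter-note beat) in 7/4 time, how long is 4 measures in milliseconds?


Solution.
Quarter-note beat duration = 60000 / 204 ms
Beats per measure (7/4) = 7
One measure = 7 × 60000 / 204 = 420000 / 204 ms
4 measures = 4 × 420000 / 204 = 1680000 / 204
= 8235.3 ms


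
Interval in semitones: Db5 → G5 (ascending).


Let's work it out.
Absolute semitone position = octave×12 + chromatic position
Db5: 5×12 + 1 = 61
G5: 5×12 + 7 = 67
Difference = 67 - 61 = 6
= 6 semitones


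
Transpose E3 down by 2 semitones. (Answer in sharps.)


Reasoning:
E3: chromatic position 4 in octave 3 → absolute = 3×12 + 4 = 40
Transpose down 2: 40 - 2 = 38
38 = 3×12 + 2 → D in octave 3
Result = D3


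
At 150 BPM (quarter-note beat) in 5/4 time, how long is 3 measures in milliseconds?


Quarter-note beat duration = 60000 / 150 ms
Beats per measure (5/4) = 5
One measure = 5 × 60000 / 150 = 300000 / 150 ms
3 measures = 3 × 300000 / 150 = 900000 / 150
= 6000.0 ms


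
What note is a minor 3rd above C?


Working:
A 3rd spans 3 letter names, so from C we land on E
A minor 3rd = 3 semitones above C
Spell E at that pitch: Eb
= Eb


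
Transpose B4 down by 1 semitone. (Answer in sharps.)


Solution.
B4: chromatic position 11 in octave 4 → absolute = 4×12 + 11 = 59
Transpose down 1: 59 - 1 = 58
58 = 4×12 + 10 → A# in octave 4
Result = A#4


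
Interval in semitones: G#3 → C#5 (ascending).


Solution.
Absolute semitone position = octave×12 + chromatic position
G#3: 3×12 + 8 = 44
C#5: 5×12 + 1 = 61
Difference = 61 - 44 = 17
= 17 semitones


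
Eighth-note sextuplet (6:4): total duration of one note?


Solution.
Sextuplet: 6 notes occupy the space of 4 eighth notes
Space = 4 × 1/2 = 2 beats
Each sextuplet note = 2 / 6 = 1/3 beats
= 1/3 beats


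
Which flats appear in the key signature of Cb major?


Reasoning:
Flat major keys: C(0), F(1), Bb(2), Eb(3), Ab(4), Db(5), Gb(6), Cb(7)
Cb major has 7 flats
Order of flats: Bb Eb Ab Db Gb Cb Fb → first 7: Bb, Eb, Ab, Db, Gb, Cb, Fb
= Bb, Eb, Ab, Db, Gb, Cb, Fb


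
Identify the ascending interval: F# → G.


Working:
Letter names: F → G spans 2 letter names → a 2nd
Semitones: F# → G = 1 half-step
A 2nd of 1 semitone is a minor 2nd
= minor 2nd


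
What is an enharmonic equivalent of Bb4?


Step by step:
Enharmonic notes sound the same pitch but are spelled with different letter names
Bb and A# name the same pitch class
= A#4


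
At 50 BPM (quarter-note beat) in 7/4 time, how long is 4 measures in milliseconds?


Quarter-note beat duration = 60000 / 50 ms
Beats per measure (7/4) = 7
One measure = 7 × 60000 / 50 = 420000 / 50 ms
4 measures = 4 × 420000 / 50 = 1680000 / 50
= 33600.0 ms


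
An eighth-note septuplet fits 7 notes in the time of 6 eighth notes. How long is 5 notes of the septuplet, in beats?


Working:
Septuplet: 7 notes occupy the space of 6 eighth notes
Space = 6 × 1/2 = 3 beats
Each septuplet note = 3 / 7 = 3/7 beats
5 notes = 5 × 3/7 = 15/7
= 15/7 beats


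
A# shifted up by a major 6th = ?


Let's work it out.
major 6th: 6 letter names, 9 semitones
Letter: A + 5 → F
Pitch: A# + 9 semitones, spelled as an F → F##
= F##


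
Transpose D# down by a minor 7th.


Working:
minor 7th: 7 letter names, 10 semitones
Letter: D - 6 → E
Pitch: D# - 10 semitones, spelled as an E → E#
= E#


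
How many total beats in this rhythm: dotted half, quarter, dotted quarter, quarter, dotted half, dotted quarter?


Let's work it out.
Beat values:
  dotted half = 3 beats
  quarter = 1 beat
  dotted quarter = 1.5 beats
  quarter = 1 beat
  dotted half = 3 beats
  dotted quarter = 1.5 beats
Sum = 3 + 1 + 1.5 + 1 + 3 + 1.5
= 11 beats


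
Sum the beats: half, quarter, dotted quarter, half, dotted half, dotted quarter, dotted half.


Solution.
Beat values:
  half = 2 beats
  quarter = 1 beat
  dotted quarter = 1.5 beats
  half = 2 beats
  dotted half = 3 beats
  dotted quarter = 1.5 beats
  dotted half = 3 beats
Sum = 2 + 1 + 1.5 + 2 + 3 + 1.5 + 3
= 14 beats


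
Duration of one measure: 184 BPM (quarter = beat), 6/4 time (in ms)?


Quarter-note beat duration = 60000 / 184 ms
Beats per measure (6/4) = 6
One measure = 6 × 60000 / 184 = 360000 / 184 ms
= 1956.5 ms


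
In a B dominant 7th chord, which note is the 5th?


Reasoning:
Dominant 7th chord = root + major 3rd + perfect 5th + minor 7th
Seventh chords stack in thirds, so the letter names are B-D-F-A
Root: B
Major 3rd above B: D#
Perfect 5th above B: F#
Minor 7th above B: A
The 5th = F#


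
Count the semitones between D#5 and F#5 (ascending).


Let's work it out.
Absolute semitone position = octave×12 + chromatic position
D#5: 5×12 + 3 = 63
F#5: 5×12 + 6 = 66
Difference = 66 - 63 = 3
= 3 semitones


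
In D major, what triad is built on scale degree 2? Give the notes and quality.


Working:
D major scale: D E F# G A B C#
Diatonic triad on degree 2 stacks scale notes 2, 4, 6: E G B
E→G = 3 semitones; E→B = 7 semitones → minor triad
= E G B (minor)


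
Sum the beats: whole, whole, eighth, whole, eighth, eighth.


Solution.
Beat values:
  whole = 4 beats
  whole = 4 beats
  eighth = 0.5 beats
  whole = 4 beats
  eighth = 0.5 beats
  eighth = 0.5 beats
Sum = 4 + 4 + 0.5 + 4 + 0.5 + 0.5
= 13.5 beats


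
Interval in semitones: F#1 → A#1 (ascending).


Step by step:
Absolute semitone position = octave×12 + chromatic position
F#1: 1×12 + 6 = 18
A#1: 1×12 + 10 = 22
Difference = 22 - 18 = 4
= 4 semitones


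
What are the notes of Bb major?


Major scale pattern: W-W-H-W-W-W-H (2-2-1-2-2-2-1 semitones)
Starting from Bb:
  Bb + 2 semitones → C
  C + 2 semitones → D
  D + 1 semitone → Eb
  Eb + 2 semitones → F
  F + 2 semitones → G
  G + 2 semitones → A
  A + 1 semitone → Bb
Scale = Bb C D Eb F G A


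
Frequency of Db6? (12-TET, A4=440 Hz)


f = 440 × 2^(n/12) where n = semitones from A4
Db6: 16 semitones from A4
f = 440 × 2^(16/12)
f = 1108.73 Hz


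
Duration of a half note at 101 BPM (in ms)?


Step by step:
One quarter-note beat = 60000 / BPM = 60000 / 101 ms
Half note = 2 × quarter note
Duration = 2 × 60000 / 101 = 120000 / 101
= 1188.1 ms


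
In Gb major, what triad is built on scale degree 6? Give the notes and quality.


Step by step:
Gb major scale: Gb Ab Bb Cb Db Eb F
Diatonic triad on degree 6 stacks scale notes 6, 1, 3: Eb Gb Bb
Eb→Gb = 3 semitones; Eb→Bb = 7 semitones → minor triad
= Eb Gb Bb (minor)


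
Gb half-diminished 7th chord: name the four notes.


Step by step:
Half-diminished 7th chord = root + minor 3rd + diminished 5th + minor 7th
Seventh chords stack in thirds, so the letter names are G-B-D-F
Root: Gb
Minor 3rd above Gb: Bbb
Diminished 5th above Gb: Dbb
Minor 7th above Gb: Fb
Chord = Gb Bbb Dbb Fb


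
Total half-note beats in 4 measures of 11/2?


Reasoning:
Time signature 11/2: the bottom number 2 means the half note gets one count
The top number 11 means 11 half-note beats per measure
Total = 11 × 4 measures
= 44 half-note beats


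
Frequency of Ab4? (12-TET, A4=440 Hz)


Reasoning:
f = 440 × 2^(n/12) where n = semitones from A4
Ab4: -1 semitones from A4
f = 440 × 2^(-1/12)
f = 415.30 Hz


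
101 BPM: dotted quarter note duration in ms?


Working:
One quarter-note beat = 60000 / BPM = 60000 / 101 ms
Dotted quarter note = 3/2 × quarter note
Duration = 3/2 × 60000 / 101 = 90000 / 101
= 891.1 ms


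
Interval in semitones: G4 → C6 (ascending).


Absolute semitone position = octave×12 + chromatic position
G4: 4×12 + 7 = 55
C6: 6×12 + 0 = 72
Difference = 72 - 55 = 17
= 17 semitones


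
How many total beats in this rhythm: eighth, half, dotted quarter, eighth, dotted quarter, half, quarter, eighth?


Step by step:
Beat values:
  eighth = 0.5 beats
  half = 2 beats
  dotted quarter = 1.5 beats
  eighth = 0.5 beats
  dotted quarter = 1.5 beats
  half = 2 beats
  quarter = 1 beat
  eighth = 0.5 beats
Sum = 0.5 + 2 + 1.5 + 0.5 + 1.5 + 2 + 1 + 0.5
= 9.5 beats


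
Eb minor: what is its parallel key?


Solution.
Parallel keys share the same tonic but differ in mode
Eb minor → parallel is Eb major
= Eb major


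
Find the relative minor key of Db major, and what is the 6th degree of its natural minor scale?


Let's work it out.
The relative minor shares the major's key signature and starts on its 6th degree
6th degree = a major 6th above the tonic; a major 6th above Db is Bb
→ relative minor of Db major is Bb minor
Bb natural minor scale: Bb C Db Eb F Gb Ab
= Bb minor; 6th degree = Gb


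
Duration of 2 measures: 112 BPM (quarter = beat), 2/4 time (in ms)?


Quarter-note beat duration = 60000 / 112 ms
Beats per measure (2/4) = 2
One measure = 2 × 60000 / 112 = 120000 / 112 ms
2 measures = 2 × 120000 / 112 = 240000 / 112
= 2142.9 ms


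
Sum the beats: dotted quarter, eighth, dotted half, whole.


Let's work it out.
Beat values:
  dotted quarter = 1.5 beats
  eighth = 0.5 beats
  dotted half = 3 beats
  whole = 4 beats
Sum = 1.5 + 0.5 + 3 + 4
= 9 beats


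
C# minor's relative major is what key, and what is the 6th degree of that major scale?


Let's work it out.
The relative major shares the key signature and is a minor 3rd above the minor tonic
A minor 3rd above C# is E
→ relative major of C# minor is E major
E major scale: E F# G# A B C# D#
= E major; 6th degree = C#


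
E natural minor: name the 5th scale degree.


Working:
Natural minor scale pattern: W-H-W-W-H-W-W (2-1-2-2-1-2-2 semitones)
Starting from E:
  E + 2 semitones → F#
  F# + 1 semitone → G
  G + 2 semitones → A
  A + 2 semitones → B
  B + 1 semitone → C
  C + 2 semitones → D
  D + 2 semitones → E
Scale: E F# G A B C D
Degree 5 = B


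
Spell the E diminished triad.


Diminished triad = root + minor 3rd (3 semitones) + diminished 5th (6 semitones)
A triad on E stacks thirds, so the chord tones use letter names E-G-B
Root: E
Minor 3rd above E: G
Diminished 5th above E: Bb
Chord = E G Bb


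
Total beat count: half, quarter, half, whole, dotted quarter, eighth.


Step by step:
Beat values:
  half = 2 beats
  quarter = 1 beat
  half = 2 beats
  whole = 4 beats
  dotted quarter = 1.5 beats
  eighth = 0.5 beats
Sum = 2 + 1 + 2 + 4 + 1.5 + 0.5
= 11 beats


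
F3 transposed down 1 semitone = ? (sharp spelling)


F3: chromatic position 5 in octave 3 → absolute = 3×12 + 5 = 41
Transpose down 1: 41 - 1 = 40
40 = 3×12 + 4 → E in octave 3
Result = E3


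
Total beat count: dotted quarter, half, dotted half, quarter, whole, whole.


Beat values:
  dotted quarter = 1.5 beats
  half = 2 beats
  dotted half = 3 beats
  quarter = 1 beat
  whole = 4 beats
  whole = 4 beats
Sum = 1.5 + 2 + 3 + 1 + 4 + 4
= 15.5 beats
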